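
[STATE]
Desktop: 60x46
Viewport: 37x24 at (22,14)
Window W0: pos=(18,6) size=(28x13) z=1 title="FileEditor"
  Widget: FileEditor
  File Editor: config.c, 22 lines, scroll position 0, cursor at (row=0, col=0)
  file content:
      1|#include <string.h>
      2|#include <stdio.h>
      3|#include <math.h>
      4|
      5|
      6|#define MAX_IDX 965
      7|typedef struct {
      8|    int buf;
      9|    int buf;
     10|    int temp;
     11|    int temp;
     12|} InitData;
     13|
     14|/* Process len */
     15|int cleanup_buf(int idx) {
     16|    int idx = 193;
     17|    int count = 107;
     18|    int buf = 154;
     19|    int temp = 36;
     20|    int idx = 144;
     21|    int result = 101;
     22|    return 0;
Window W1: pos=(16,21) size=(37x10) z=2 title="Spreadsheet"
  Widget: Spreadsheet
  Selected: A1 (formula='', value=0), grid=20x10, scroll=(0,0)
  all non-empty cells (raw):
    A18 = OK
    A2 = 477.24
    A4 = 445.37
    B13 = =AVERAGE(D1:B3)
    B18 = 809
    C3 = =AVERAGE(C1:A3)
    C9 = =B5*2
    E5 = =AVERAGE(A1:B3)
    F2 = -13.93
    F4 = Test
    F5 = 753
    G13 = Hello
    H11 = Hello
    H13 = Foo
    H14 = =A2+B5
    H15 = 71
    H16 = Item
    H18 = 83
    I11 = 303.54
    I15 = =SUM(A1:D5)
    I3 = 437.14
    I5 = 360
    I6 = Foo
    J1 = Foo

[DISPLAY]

fine MAX_IDX 965      ░┃             
edef struct {         ░┃             
 int buf;             ░┃             
 int buf;             ▼┃             
━━━━━━━━━━━━━━━━━━━━━━━┛             
                                     
                                     
━━━━━━━━━━━━━━━━━━━━━━━━━━━━━━┓      
adsheet                       ┃      
──────────────────────────────┨      
                              ┃      
  A       B       C       D   ┃      
------------------------------┃      
    [0]       0       0       ┃      
 477.24       0       0       ┃      
      0       0#CIRC!         ┃      
━━━━━━━━━━━━━━━━━━━━━━━━━━━━━━┛      
                                     
                                     
                                     
                                     
                                     
                                     
                                     


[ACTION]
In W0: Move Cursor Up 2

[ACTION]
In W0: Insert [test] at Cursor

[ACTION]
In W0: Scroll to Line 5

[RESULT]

 int temp;            ░┃             
 int temp;            ░┃             
nitData;              ░┃             
                      ▼┃             
━━━━━━━━━━━━━━━━━━━━━━━┛             
                                     
                                     
━━━━━━━━━━━━━━━━━━━━━━━━━━━━━━┓      
adsheet                       ┃      
──────────────────────────────┨      
                              ┃      
  A       B       C       D   ┃      
------------------------------┃      
    [0]       0       0       ┃      
 477.24       0       0       ┃      
      0       0#CIRC!         ┃      
━━━━━━━━━━━━━━━━━━━━━━━━━━━━━━┛      
                                     
                                     
                                     
                                     
                                     
                                     
                                     


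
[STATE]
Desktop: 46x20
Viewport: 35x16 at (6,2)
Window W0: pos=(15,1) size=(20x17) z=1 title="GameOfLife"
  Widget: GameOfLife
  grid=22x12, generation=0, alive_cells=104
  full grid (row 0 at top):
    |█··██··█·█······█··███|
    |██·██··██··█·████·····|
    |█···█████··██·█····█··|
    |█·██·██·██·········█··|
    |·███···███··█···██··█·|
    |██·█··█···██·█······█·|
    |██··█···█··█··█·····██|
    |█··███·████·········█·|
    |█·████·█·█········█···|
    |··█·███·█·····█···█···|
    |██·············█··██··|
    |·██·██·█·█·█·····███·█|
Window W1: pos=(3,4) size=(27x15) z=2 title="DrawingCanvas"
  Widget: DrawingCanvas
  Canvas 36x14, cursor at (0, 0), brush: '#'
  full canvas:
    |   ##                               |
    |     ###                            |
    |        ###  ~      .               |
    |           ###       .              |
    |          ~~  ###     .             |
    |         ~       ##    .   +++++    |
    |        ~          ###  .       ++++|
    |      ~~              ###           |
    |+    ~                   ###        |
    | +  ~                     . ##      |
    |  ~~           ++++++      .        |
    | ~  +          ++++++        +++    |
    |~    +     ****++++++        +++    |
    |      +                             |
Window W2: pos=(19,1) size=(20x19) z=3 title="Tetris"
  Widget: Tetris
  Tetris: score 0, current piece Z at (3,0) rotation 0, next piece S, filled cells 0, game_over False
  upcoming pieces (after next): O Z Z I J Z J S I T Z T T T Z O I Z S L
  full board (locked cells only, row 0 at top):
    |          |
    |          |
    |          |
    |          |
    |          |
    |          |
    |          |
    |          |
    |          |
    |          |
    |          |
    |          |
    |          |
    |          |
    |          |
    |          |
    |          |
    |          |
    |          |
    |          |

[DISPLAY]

         ┃ Ga┃ Tetris           ┃  
         ┠───┠──────────────────┨  
━━━━━━━━━━━━━┃                  ┃  
rawingCanvas ┃                  ┃  
─────────────┃                  ┃  
 ##          ┃                  ┃  
   ###       ┃                  ┃  
      ###  ~ ┃                  ┃  
         ### ┃                  ┃  
        ~~  #┃                  ┃  
       ~     ┃                  ┃  
      ~      ┃                  ┃  
    ~~       ┃                  ┃  
   ~         ┃                  ┃  
  ~          ┃                  ┃  
~~           ┃                  ┃  


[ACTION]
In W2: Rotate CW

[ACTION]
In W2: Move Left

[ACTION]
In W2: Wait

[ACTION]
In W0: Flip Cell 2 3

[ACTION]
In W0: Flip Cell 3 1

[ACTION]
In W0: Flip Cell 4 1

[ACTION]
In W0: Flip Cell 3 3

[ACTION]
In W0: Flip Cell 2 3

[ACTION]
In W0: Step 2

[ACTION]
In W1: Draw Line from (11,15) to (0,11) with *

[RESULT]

         ┃ Ga┃ Tetris           ┃  
         ┠───┠──────────────────┨  
━━━━━━━━━━━━━┃                  ┃  
rawingCanvas ┃                  ┃  
─────────────┃                  ┃  
 ##      *   ┃                  ┃  
   ###   *   ┃                  ┃  
      ### *~ ┃                  ┃  
         #*# ┃                  ┃  
        ~~* #┃                  ┃  
       ~   * ┃                  ┃  
      ~    * ┃                  ┃  
    ~~      *┃                  ┃  
   ~        *┃                  ┃  
  ~         *┃                  ┃  
~~           ┃                  ┃  


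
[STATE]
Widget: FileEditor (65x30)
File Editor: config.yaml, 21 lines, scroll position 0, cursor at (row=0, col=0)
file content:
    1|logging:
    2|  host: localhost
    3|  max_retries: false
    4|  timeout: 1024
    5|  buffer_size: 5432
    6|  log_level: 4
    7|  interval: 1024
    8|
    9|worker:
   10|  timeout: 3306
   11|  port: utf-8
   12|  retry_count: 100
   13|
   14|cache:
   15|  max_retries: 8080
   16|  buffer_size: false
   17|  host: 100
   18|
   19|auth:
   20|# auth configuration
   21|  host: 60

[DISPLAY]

█ogging:                                                        ▲
  host: localhost                                               █
  max_retries: false                                            ░
  timeout: 1024                                                 ░
  buffer_size: 5432                                             ░
  log_level: 4                                                  ░
  interval: 1024                                                ░
                                                                ░
worker:                                                         ░
  timeout: 3306                                                 ░
  port: utf-8                                                   ░
  retry_count: 100                                              ░
                                                                ░
cache:                                                          ░
  max_retries: 8080                                             ░
  buffer_size: false                                            ░
  host: 100                                                     ░
                                                                ░
auth:                                                           ░
# auth configuration                                            ░
  host: 60                                                      ░
                                                                ░
                                                                ░
                                                                ░
                                                                ░
                                                                ░
                                                                ░
                                                                ░
                                                                ░
                                                                ▼


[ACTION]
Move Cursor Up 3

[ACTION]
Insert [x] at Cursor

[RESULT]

x█ogging:                                                       ▲
  host: localhost                                               █
  max_retries: false                                            ░
  timeout: 1024                                                 ░
  buffer_size: 5432                                             ░
  log_level: 4                                                  ░
  interval: 1024                                                ░
                                                                ░
worker:                                                         ░
  timeout: 3306                                                 ░
  port: utf-8                                                   ░
  retry_count: 100                                              ░
                                                                ░
cache:                                                          ░
  max_retries: 8080                                             ░
  buffer_size: false                                            ░
  host: 100                                                     ░
                                                                ░
auth:                                                           ░
# auth configuration                                            ░
  host: 60                                                      ░
                                                                ░
                                                                ░
                                                                ░
                                                                ░
                                                                ░
                                                                ░
                                                                ░
                                                                ░
                                                                ▼


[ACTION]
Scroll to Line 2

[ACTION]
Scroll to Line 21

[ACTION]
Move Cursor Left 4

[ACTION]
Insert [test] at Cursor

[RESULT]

test█logging:                                                   ▲
  host: localhost                                               █
  max_retries: false                                            ░
  timeout: 1024                                                 ░
  buffer_size: 5432                                             ░
  log_level: 4                                                  ░
  interval: 1024                                                ░
                                                                ░
worker:                                                         ░
  timeout: 3306                                                 ░
  port: utf-8                                                   ░
  retry_count: 100                                              ░
                                                                ░
cache:                                                          ░
  max_retries: 8080                                             ░
  buffer_size: false                                            ░
  host: 100                                                     ░
                                                                ░
auth:                                                           ░
# auth configuration                                            ░
  host: 60                                                      ░
                                                                ░
                                                                ░
                                                                ░
                                                                ░
                                                                ░
                                                                ░
                                                                ░
                                                                ░
                                                                ▼


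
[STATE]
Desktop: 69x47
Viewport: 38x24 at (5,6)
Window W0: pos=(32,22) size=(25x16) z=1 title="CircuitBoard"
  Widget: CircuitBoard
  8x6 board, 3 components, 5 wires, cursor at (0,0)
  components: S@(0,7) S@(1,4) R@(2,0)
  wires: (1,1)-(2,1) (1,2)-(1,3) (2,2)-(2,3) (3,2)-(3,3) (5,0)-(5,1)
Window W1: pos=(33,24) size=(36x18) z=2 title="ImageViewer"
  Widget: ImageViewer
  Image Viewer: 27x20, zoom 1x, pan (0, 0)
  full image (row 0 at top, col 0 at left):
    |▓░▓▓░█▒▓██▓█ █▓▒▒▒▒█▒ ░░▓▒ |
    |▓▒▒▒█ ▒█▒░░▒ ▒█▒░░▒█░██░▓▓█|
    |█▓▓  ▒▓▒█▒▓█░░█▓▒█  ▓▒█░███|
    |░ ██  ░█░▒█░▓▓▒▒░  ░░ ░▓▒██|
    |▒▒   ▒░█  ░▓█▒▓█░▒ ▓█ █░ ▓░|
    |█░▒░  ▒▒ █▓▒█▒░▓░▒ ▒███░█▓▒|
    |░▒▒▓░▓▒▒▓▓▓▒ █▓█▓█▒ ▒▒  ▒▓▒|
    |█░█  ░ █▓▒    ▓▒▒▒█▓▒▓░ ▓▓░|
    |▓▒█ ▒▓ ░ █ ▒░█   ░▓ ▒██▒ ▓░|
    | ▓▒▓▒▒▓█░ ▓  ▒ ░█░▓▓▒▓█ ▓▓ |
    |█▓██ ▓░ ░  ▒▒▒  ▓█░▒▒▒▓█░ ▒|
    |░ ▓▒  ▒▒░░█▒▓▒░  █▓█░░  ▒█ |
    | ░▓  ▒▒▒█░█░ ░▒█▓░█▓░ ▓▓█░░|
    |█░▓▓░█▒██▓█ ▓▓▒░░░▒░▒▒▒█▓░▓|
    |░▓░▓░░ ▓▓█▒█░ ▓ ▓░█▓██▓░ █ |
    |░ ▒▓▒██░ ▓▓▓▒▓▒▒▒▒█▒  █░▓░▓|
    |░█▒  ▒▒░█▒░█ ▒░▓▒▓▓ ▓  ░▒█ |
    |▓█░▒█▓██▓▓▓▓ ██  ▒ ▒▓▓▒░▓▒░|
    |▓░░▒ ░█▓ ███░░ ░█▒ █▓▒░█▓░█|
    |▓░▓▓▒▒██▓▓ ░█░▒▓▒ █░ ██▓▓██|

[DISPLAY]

                                      
                                      
                                      
                                      
                                      
                                      
                                      
                                      
                                      
                                      
                                      
                                      
                                      
                                      
                                      
                                      
                           ┏━━━━━━━━━━
                           ┃ CircuitBo
                           ┠┏━━━━━━━━━
                           ┃┃ ImageVie
                           ┃┠─────────
                           ┃┃▓░▓▓░█▒▓█
                           ┃┃▓▒▒▒█ ▒█▒
                           ┃┃█▓▓  ▒▓▒█


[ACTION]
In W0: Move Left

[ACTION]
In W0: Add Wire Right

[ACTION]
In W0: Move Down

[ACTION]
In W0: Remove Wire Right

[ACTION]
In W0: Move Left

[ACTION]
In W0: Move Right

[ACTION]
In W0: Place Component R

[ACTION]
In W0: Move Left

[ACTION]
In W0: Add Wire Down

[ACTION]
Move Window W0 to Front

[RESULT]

                                      
                                      
                                      
                                      
                                      
                                      
                                      
                                      
                                      
                                      
                                      
                                      
                                      
                                      
                                      
                                      
                           ┏━━━━━━━━━━
                           ┃ CircuitBo
                           ┠──────────
                           ┃   0 1 2 3
                           ┃0   · ─ · 
                           ┃          
                           ┃1  [.]  R 
                           ┃    │   │ 


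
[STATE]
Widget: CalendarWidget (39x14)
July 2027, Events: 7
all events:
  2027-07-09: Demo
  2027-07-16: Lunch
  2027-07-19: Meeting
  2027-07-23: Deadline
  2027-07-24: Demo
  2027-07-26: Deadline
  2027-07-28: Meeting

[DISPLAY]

               July 2027               
Mo Tu We Th Fr Sa Su                   
          1  2  3  4                   
 5  6  7  8  9* 10 11                  
12 13 14 15 16* 17 18                  
19* 20 21 22 23* 24* 25                
26* 27 28* 29 30 31                    
                                       
                                       
                                       
                                       
                                       
                                       
                                       


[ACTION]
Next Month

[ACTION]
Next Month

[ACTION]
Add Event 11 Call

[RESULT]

             September 2027            
Mo Tu We Th Fr Sa Su                   
       1  2  3  4  5                   
 6  7  8  9 10 11* 12                  
13 14 15 16 17 18 19                   
20 21 22 23 24 25 26                   
27 28 29 30                            
                                       
                                       
                                       
                                       
                                       
                                       
                                       


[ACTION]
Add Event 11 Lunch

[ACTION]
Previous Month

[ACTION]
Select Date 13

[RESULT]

              August 2027              
Mo Tu We Th Fr Sa Su                   
                   1                   
 2  3  4  5  6  7  8                   
 9 10 11 12 [13] 14 15                 
16 17 18 19 20 21 22                   
23 24 25 26 27 28 29                   
30 31                                  
                                       
                                       
                                       
                                       
                                       
                                       


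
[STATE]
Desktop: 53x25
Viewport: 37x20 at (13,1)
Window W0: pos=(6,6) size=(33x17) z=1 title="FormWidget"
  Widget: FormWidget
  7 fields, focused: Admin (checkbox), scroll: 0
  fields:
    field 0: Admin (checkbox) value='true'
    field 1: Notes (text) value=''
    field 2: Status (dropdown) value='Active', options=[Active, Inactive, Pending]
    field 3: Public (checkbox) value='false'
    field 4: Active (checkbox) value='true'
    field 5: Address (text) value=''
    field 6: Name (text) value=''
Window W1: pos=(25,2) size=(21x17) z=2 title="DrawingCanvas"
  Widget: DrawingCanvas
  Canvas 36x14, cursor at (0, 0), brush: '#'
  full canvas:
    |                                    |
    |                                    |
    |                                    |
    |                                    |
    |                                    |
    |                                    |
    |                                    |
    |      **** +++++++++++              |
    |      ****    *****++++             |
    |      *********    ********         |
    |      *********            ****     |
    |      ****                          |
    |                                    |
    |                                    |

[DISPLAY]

                                     
            ┏━━━━━━━━━━━━━━━━━━━┓    
            ┃ DrawingCanvas     ┃    
            ┠───────────────────┨    
            ┃+                  ┃    
━━━━━━━━━━━━┃                   ┃    
idget       ┃                   ┃    
────────────┃                   ┃    
n:      [x] ┃                   ┃    
s:      [   ┃                   ┃    
us:     [Act┃                   ┃    
ic:     [ ] ┃      **** ++++++++┃    
ve:     [x] ┃      ****    *****┃    
ess:    [   ┃      *********    ┃    
:       [   ┃      *********    ┃    
            ┃      ****         ┃    
            ┃                   ┃    
            ┗━━━━━━━━━━━━━━━━━━━┛    
                         ┃           
                         ┃           


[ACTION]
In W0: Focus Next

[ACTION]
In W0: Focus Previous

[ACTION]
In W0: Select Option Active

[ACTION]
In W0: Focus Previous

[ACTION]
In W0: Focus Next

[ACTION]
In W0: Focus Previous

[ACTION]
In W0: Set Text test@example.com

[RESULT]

                                     
            ┏━━━━━━━━━━━━━━━━━━━┓    
            ┃ DrawingCanvas     ┃    
            ┠───────────────────┨    
            ┃+                  ┃    
━━━━━━━━━━━━┃                   ┃    
idget       ┃                   ┃    
────────────┃                   ┃    
n:      [x] ┃                   ┃    
s:      [   ┃                   ┃    
us:     [Act┃                   ┃    
ic:     [ ] ┃      **** ++++++++┃    
ve:     [x] ┃      ****    *****┃    
ess:    [   ┃      *********    ┃    
:       [tes┃      *********    ┃    
            ┃      ****         ┃    
            ┃                   ┃    
            ┗━━━━━━━━━━━━━━━━━━━┛    
                         ┃           
                         ┃           


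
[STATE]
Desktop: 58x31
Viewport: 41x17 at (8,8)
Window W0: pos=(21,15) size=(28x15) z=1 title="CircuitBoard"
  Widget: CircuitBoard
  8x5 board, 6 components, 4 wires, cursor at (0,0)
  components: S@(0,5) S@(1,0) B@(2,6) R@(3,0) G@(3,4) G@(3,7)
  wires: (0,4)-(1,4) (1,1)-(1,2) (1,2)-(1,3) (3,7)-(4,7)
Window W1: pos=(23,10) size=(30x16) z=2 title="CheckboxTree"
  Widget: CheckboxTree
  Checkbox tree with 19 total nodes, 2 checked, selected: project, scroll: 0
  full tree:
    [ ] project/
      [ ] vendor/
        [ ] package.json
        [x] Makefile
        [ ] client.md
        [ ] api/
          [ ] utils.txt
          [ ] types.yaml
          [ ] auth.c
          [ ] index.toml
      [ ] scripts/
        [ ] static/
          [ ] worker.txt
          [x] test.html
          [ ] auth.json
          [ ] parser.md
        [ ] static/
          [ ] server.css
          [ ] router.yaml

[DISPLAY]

                                         
                                         
               ┏━━━━━━━━━━━━━━━━━━━━━━━━━
               ┃ CheckboxTree            
               ┠─────────────────────────
               ┃>[-] project/            
               ┃   [-] vendor/           
             ┏━┃     [ ] package.json    
             ┃ ┃     [x] Makefile        
             ┠─┃     [ ] client.md       
             ┃ ┃     [ ] api/            
             ┃0┃       [ ] utils.txt     
             ┃ ┃       [ ] types.yaml    
             ┃1┃       [ ] auth.c        
             ┃ ┃       [ ] index.toml    
             ┃2┃   [-] scripts/          
             ┃ ┃     [-] static/         


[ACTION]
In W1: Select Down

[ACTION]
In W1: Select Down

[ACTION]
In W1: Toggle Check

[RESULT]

                                         
                                         
               ┏━━━━━━━━━━━━━━━━━━━━━━━━━
               ┃ CheckboxTree            
               ┠─────────────────────────
               ┃ [-] project/            
               ┃   [-] vendor/           
             ┏━┃>    [x] package.json    
             ┃ ┃     [x] Makefile        
             ┠─┃     [ ] client.md       
             ┃ ┃     [ ] api/            
             ┃0┃       [ ] utils.txt     
             ┃ ┃       [ ] types.yaml    
             ┃1┃       [ ] auth.c        
             ┃ ┃       [ ] index.toml    
             ┃2┃   [-] scripts/          
             ┃ ┃     [-] static/         


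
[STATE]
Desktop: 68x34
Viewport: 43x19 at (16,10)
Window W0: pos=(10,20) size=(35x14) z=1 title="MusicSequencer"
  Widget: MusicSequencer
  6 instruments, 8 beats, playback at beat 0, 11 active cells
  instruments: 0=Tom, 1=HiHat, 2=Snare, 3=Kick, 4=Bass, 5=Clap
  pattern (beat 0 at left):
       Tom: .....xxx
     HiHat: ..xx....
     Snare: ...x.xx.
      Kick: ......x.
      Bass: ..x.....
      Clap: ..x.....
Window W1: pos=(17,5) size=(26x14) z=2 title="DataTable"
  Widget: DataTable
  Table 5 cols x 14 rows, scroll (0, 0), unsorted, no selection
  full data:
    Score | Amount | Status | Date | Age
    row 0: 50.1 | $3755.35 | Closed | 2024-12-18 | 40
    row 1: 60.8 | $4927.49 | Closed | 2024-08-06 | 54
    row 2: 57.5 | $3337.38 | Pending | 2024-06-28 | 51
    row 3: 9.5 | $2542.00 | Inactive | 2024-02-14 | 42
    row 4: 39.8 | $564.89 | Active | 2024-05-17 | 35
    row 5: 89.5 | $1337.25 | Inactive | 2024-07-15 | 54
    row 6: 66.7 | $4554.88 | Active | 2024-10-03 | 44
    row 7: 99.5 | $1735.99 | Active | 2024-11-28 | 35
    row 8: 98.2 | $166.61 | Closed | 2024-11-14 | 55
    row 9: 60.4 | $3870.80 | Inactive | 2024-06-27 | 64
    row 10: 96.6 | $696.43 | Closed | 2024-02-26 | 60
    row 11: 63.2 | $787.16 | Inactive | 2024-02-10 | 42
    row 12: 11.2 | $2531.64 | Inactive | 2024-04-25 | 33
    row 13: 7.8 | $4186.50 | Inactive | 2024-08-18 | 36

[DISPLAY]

 ┃50.1 │$3755.35│Closed  │┃                
 ┃60.8 │$4927.49│Closed  │┃                
 ┃57.5 │$3337.38│Pending │┃                
 ┃9.5  │$2542.00│Inactive│┃                
 ┃39.8 │$564.89 │Active  │┃                
 ┃89.5 │$1337.25│Inactive│┃                
 ┃66.7 │$4554.88│Active  │┃                
 ┃99.5 │$1735.99│Active  │┃                
 ┗━━━━━━━━━━━━━━━━━━━━━━━━┛                
                                           
━━━━━━━━━━━━━━━━━━━━━━━━━━━━┓              
cSequencer                  ┃              
────────────────────────────┨              
 ▼1234567                   ┃              
m·····███                   ┃              
t··██····                   ┃              
e···█·██·                   ┃              
k······█·                   ┃              
s··█·····                   ┃              


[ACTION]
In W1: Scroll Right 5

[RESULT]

 ┃│$3755.35│Closed  │2024-┃                
 ┃│$4927.49│Closed  │2024-┃                
 ┃│$3337.38│Pending │2024-┃                
 ┃│$2542.00│Inactive│2024-┃                
 ┃│$564.89 │Active  │2024-┃                
 ┃│$1337.25│Inactive│2024-┃                
 ┃│$4554.88│Active  │2024-┃                
 ┃│$1735.99│Active  │2024-┃                
 ┗━━━━━━━━━━━━━━━━━━━━━━━━┛                
                                           
━━━━━━━━━━━━━━━━━━━━━━━━━━━━┓              
cSequencer                  ┃              
────────────────────────────┨              
 ▼1234567                   ┃              
m·····███                   ┃              
t··██····                   ┃              
e···█·██·                   ┃              
k······█·                   ┃              
s··█·····                   ┃              


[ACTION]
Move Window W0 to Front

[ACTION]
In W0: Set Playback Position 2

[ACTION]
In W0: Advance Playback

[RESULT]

 ┃│$3755.35│Closed  │2024-┃                
 ┃│$4927.49│Closed  │2024-┃                
 ┃│$3337.38│Pending │2024-┃                
 ┃│$2542.00│Inactive│2024-┃                
 ┃│$564.89 │Active  │2024-┃                
 ┃│$1337.25│Inactive│2024-┃                
 ┃│$4554.88│Active  │2024-┃                
 ┃│$1735.99│Active  │2024-┃                
 ┗━━━━━━━━━━━━━━━━━━━━━━━━┛                
                                           
━━━━━━━━━━━━━━━━━━━━━━━━━━━━┓              
cSequencer                  ┃              
────────────────────────────┨              
 012▼4567                   ┃              
m·····███                   ┃              
t··██····                   ┃              
e···█·██·                   ┃              
k······█·                   ┃              
s··█·····                   ┃              


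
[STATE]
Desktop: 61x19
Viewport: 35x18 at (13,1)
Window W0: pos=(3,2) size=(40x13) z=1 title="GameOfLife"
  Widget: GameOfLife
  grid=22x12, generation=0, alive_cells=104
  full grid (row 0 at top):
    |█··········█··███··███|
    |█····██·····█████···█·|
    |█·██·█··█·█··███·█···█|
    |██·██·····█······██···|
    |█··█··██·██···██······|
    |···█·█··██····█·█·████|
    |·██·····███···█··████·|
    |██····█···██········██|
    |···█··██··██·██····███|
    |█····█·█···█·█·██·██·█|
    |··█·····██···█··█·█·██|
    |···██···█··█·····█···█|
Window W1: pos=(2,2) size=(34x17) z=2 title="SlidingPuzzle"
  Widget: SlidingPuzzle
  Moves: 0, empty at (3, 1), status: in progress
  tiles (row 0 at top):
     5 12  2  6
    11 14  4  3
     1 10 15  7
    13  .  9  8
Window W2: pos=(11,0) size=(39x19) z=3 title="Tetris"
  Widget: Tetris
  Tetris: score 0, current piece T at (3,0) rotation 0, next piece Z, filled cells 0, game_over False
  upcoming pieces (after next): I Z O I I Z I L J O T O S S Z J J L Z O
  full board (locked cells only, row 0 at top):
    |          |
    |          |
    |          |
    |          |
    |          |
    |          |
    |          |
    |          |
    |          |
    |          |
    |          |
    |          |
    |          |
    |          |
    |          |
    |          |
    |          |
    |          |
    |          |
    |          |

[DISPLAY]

Tetris                             
───────────────────────────────────
         │Next:                    
         │▓▓                       
         │ ▓▓                      
         │                         
         │                         
         │                         
         │Score:                   
         │0                        
         │                         
         │                         
         │                         
         │                         
         │                         
         │                         
         │                         
━━━━━━━━━━━━━━━━━━━━━━━━━━━━━━━━━━━


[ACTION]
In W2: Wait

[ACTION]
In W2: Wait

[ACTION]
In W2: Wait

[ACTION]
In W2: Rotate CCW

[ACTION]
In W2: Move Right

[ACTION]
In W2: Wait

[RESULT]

Tetris                             
───────────────────────────────────
   ▒▒    │Next:                    
    ▒    │▓▓                       
         │ ▓▓                      
         │                         
         │                         
         │                         
         │Score:                   
         │0                        
         │                         
         │                         
         │                         
         │                         
         │                         
         │                         
         │                         
━━━━━━━━━━━━━━━━━━━━━━━━━━━━━━━━━━━


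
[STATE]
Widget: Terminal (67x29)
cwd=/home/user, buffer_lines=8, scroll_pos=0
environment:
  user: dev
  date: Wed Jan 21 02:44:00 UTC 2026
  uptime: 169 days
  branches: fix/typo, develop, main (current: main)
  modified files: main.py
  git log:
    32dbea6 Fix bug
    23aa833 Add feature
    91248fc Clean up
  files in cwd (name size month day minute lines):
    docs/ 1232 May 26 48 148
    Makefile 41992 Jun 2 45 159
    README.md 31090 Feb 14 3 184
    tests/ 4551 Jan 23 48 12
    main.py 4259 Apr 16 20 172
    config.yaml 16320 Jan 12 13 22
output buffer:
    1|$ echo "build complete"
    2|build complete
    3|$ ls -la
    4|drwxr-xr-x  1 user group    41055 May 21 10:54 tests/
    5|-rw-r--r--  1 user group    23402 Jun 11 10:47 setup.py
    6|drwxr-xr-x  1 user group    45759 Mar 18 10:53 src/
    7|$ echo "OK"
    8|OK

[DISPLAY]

$ echo "build complete"                                            
build complete                                                     
$ ls -la                                                           
drwxr-xr-x  1 user group    41055 May 21 10:54 tests/              
-rw-r--r--  1 user group    23402 Jun 11 10:47 setup.py            
drwxr-xr-x  1 user group    45759 Mar 18 10:53 src/                
$ echo "OK"                                                        
OK                                                                 
$ █                                                                
                                                                   
                                                                   
                                                                   
                                                                   
                                                                   
                                                                   
                                                                   
                                                                   
                                                                   
                                                                   
                                                                   
                                                                   
                                                                   
                                                                   
                                                                   
                                                                   
                                                                   
                                                                   
                                                                   
                                                                   


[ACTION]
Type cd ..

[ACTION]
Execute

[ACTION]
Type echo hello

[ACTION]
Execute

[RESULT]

$ echo "build complete"                                            
build complete                                                     
$ ls -la                                                           
drwxr-xr-x  1 user group    41055 May 21 10:54 tests/              
-rw-r--r--  1 user group    23402 Jun 11 10:47 setup.py            
drwxr-xr-x  1 user group    45759 Mar 18 10:53 src/                
$ echo "OK"                                                        
OK                                                                 
$ cd ..                                                            
                                                                   
$ echo hello                                                       
hello                                                              
$ █                                                                
                                                                   
                                                                   
                                                                   
                                                                   
                                                                   
                                                                   
                                                                   
                                                                   
                                                                   
                                                                   
                                                                   
                                                                   
                                                                   
                                                                   
                                                                   
                                                                   
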